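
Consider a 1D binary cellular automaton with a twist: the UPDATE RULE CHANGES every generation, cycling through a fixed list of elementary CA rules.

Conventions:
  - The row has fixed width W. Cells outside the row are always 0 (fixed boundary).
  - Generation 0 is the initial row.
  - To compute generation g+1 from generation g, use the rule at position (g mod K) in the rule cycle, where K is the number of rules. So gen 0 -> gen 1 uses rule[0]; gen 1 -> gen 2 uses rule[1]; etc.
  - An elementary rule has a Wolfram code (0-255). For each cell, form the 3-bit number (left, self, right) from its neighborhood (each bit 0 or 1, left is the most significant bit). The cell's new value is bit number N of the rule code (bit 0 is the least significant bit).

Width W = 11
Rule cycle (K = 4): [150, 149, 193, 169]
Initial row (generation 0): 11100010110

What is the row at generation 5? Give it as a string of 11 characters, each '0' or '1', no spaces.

Answer: 01101000011

Derivation:
Gen 0: 11100010110
Gen 1 (rule 150): 01010110001
Gen 2 (rule 149): 01010001101
Gen 3 (rule 193): 00000100100
Gen 4 (rule 169): 11110000001
Gen 5 (rule 150): 01101000011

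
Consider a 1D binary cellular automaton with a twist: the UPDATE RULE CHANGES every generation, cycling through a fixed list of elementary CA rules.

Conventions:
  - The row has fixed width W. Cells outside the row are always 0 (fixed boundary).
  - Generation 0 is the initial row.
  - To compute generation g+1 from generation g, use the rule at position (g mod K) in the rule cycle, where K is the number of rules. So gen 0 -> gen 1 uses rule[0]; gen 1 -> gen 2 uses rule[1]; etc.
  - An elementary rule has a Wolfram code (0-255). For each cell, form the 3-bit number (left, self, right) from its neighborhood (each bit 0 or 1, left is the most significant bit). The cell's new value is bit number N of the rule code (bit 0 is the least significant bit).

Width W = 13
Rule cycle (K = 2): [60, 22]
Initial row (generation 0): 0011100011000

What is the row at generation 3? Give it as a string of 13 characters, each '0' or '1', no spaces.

Answer: 0100000001101

Derivation:
Gen 0: 0011100011000
Gen 1 (rule 60): 0010010010100
Gen 2 (rule 22): 0111111110110
Gen 3 (rule 60): 0100000001101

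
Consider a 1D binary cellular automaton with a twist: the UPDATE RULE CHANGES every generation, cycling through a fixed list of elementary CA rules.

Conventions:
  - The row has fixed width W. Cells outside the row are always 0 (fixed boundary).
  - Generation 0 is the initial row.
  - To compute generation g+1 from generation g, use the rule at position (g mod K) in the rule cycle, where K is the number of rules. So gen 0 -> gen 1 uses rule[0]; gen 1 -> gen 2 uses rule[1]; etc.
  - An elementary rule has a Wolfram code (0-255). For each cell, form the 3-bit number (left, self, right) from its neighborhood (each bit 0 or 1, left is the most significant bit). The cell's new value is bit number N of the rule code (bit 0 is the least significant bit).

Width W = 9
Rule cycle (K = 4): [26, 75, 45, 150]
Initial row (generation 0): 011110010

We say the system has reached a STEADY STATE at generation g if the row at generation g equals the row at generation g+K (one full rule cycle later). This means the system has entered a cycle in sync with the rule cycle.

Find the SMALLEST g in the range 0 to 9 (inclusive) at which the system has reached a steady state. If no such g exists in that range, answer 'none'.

Gen 0: 011110010
Gen 1 (rule 26): 110001101
Gen 2 (rule 75): 110111100
Gen 3 (rule 45): 101100001
Gen 4 (rule 150): 100010011
Gen 5 (rule 26): 010101110
Gen 6 (rule 75): 100001010
Gen 7 (rule 45): 101101110
Gen 8 (rule 150): 100000101
Gen 9 (rule 26): 010001000
Gen 10 (rule 75): 100110011
Gen 11 (rule 45): 100100010
Gen 12 (rule 150): 111110111
Gen 13 (rule 26): 100000100

Answer: none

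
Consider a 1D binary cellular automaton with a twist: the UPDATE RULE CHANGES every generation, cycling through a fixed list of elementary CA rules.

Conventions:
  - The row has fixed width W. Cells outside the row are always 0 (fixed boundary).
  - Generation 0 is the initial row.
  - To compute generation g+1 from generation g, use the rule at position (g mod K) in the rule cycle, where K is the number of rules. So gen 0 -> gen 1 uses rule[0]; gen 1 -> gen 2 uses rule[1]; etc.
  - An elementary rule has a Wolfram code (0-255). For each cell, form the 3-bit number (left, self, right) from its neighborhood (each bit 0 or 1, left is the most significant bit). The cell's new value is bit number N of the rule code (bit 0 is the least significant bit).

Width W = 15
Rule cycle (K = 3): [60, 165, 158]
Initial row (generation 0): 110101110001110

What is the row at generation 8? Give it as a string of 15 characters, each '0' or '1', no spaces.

Gen 0: 110101110001110
Gen 1 (rule 60): 101111001001001
Gen 2 (rule 165): 110110001001001
Gen 3 (rule 158): 100101011111111
Gen 4 (rule 60): 110111110000000
Gen 5 (rule 165): 001011100111111
Gen 6 (rule 158): 011011011111110
Gen 7 (rule 60): 010110110000001
Gen 8 (rule 165): 011001000111101

Answer: 011001000111101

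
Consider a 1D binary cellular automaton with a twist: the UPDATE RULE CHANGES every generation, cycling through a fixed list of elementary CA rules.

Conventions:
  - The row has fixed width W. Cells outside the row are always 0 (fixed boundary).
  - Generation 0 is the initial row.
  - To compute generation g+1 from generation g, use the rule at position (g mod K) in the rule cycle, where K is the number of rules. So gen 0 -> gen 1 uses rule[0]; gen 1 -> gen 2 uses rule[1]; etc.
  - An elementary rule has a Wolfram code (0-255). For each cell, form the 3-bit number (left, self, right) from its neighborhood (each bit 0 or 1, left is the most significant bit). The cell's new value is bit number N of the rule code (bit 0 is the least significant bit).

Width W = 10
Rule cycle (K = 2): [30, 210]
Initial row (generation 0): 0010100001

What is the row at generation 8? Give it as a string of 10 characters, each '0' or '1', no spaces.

Gen 0: 0010100001
Gen 1 (rule 30): 0110110011
Gen 2 (rule 210): 1010011101
Gen 3 (rule 30): 1011110001
Gen 4 (rule 210): 0001111010
Gen 5 (rule 30): 0011000011
Gen 6 (rule 210): 0101100101
Gen 7 (rule 30): 1101011101
Gen 8 (rule 210): 0100001100

Answer: 0100001100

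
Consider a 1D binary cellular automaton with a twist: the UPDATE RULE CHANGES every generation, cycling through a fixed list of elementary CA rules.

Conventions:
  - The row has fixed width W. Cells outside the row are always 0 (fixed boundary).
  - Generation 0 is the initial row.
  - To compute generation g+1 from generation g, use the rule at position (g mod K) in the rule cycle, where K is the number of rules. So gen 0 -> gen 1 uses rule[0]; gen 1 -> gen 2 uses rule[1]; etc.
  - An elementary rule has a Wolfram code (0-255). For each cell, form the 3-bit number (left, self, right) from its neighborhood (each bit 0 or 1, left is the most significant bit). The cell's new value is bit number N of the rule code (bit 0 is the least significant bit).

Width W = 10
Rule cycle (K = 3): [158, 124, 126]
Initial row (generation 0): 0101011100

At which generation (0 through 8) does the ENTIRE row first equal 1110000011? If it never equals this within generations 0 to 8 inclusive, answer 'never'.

Answer: 5

Derivation:
Gen 0: 0101011100
Gen 1 (rule 158): 1101011010
Gen 2 (rule 124): 1111111111
Gen 3 (rule 126): 1000000001
Gen 4 (rule 158): 1100000011
Gen 5 (rule 124): 1110000011
Gen 6 (rule 126): 1011000111
Gen 7 (rule 158): 1010101110
Gen 8 (rule 124): 1111111011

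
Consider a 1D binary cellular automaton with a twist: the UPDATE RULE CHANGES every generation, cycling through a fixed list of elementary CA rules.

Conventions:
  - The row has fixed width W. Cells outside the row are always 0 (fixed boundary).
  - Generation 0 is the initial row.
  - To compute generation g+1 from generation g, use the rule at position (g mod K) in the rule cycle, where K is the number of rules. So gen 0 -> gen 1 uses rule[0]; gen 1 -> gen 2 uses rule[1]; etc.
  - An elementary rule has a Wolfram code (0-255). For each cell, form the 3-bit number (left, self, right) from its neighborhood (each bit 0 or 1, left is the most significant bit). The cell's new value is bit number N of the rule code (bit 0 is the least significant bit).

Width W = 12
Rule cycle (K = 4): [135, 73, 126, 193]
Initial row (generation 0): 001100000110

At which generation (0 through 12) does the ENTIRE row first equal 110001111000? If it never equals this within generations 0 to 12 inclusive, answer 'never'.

Answer: 1

Derivation:
Gen 0: 001100000110
Gen 1 (rule 135): 110001111000
Gen 2 (rule 73): 110101001011
Gen 3 (rule 126): 111111111111
Gen 4 (rule 193): 011111111111
Gen 5 (rule 135): 101111111110
Gen 6 (rule 73): 001000000010
Gen 7 (rule 126): 011100000111
Gen 8 (rule 193): 001101110011
Gen 9 (rule 135): 110000100100
Gen 10 (rule 73): 110110000001
Gen 11 (rule 126): 111111000011
Gen 12 (rule 193): 011111011001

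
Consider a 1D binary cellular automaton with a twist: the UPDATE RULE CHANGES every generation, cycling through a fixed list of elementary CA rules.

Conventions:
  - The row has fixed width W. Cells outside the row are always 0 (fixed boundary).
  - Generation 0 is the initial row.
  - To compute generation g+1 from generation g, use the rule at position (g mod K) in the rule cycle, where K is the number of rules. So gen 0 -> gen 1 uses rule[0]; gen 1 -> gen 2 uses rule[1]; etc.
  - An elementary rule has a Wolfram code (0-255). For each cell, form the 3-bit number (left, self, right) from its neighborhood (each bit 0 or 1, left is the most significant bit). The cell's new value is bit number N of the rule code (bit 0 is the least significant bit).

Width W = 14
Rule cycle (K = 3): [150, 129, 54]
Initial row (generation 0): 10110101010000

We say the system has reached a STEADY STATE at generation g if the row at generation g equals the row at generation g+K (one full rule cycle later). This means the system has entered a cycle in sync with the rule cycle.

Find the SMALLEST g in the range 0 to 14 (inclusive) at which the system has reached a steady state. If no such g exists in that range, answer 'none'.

Answer: 9

Derivation:
Gen 0: 10110101010000
Gen 1 (rule 150): 10000101011000
Gen 2 (rule 129): 00110000000011
Gen 3 (rule 54): 01001000000100
Gen 4 (rule 150): 11111100001110
Gen 5 (rule 129): 01111001100100
Gen 6 (rule 54): 10000110011110
Gen 7 (rule 150): 11001001101101
Gen 8 (rule 129): 00000000000000
Gen 9 (rule 54): 00000000000000
Gen 10 (rule 150): 00000000000000
Gen 11 (rule 129): 11111111111111
Gen 12 (rule 54): 00000000000000
Gen 13 (rule 150): 00000000000000
Gen 14 (rule 129): 11111111111111
Gen 15 (rule 54): 00000000000000
Gen 16 (rule 150): 00000000000000
Gen 17 (rule 129): 11111111111111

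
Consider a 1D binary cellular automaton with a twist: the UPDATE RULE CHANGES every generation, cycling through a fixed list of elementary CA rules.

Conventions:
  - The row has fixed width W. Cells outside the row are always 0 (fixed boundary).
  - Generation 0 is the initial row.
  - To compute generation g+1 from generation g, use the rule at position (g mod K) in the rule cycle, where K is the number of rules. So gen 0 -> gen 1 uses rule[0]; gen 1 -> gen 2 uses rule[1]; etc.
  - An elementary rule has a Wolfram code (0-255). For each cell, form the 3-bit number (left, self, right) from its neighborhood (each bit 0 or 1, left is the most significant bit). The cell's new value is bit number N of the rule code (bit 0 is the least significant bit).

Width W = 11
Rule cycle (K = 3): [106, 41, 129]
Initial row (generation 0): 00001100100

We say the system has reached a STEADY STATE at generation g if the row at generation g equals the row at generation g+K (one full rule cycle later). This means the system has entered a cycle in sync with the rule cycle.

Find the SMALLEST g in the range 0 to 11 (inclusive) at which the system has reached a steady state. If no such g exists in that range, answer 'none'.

Answer: none

Derivation:
Gen 0: 00001100100
Gen 1 (rule 106): 00011101000
Gen 2 (rule 41): 11010010011
Gen 3 (rule 129): 00000000000
Gen 4 (rule 106): 00000000000
Gen 5 (rule 41): 11111111111
Gen 6 (rule 129): 01111111110
Gen 7 (rule 106): 11000000010
Gen 8 (rule 41): 10011111000
Gen 9 (rule 129): 00001110011
Gen 10 (rule 106): 00011010111
Gen 11 (rule 41): 11010101100
Gen 12 (rule 129): 00000000001
Gen 13 (rule 106): 00000000010
Gen 14 (rule 41): 11111111000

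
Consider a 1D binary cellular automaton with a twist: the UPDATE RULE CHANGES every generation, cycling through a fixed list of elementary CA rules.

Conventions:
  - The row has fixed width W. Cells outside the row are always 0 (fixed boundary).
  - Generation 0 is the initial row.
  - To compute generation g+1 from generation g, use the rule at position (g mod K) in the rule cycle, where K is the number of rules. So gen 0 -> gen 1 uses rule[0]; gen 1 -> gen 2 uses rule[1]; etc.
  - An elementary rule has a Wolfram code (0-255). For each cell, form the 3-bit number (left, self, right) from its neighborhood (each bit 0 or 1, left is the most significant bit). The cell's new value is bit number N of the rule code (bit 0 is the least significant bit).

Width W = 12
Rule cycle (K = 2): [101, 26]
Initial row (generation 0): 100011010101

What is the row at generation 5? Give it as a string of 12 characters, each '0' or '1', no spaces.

Gen 0: 100011010101
Gen 1 (rule 101): 101001111111
Gen 2 (rule 26): 000111000000
Gen 3 (rule 101): 110001011111
Gen 4 (rule 26): 101010010000
Gen 5 (rule 101): 111110010111

Answer: 111110010111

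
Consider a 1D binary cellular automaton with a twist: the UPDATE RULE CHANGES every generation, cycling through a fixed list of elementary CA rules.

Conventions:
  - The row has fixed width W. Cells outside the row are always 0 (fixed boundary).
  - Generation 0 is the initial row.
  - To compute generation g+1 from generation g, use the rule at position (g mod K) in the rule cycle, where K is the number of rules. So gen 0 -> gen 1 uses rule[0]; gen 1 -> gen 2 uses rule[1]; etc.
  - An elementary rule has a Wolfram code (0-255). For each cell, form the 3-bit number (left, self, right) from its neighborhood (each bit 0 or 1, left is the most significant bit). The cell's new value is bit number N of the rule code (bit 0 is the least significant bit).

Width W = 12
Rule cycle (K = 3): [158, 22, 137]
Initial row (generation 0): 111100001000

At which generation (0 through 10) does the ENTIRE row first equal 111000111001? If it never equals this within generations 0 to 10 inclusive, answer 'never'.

Gen 0: 111100001000
Gen 1 (rule 158): 111010011100
Gen 2 (rule 22): 000011100010
Gen 3 (rule 137): 111011001000
Gen 4 (rule 158): 110010111100
Gen 5 (rule 22): 001110000010
Gen 6 (rule 137): 101100111000
Gen 7 (rule 158): 101011110100
Gen 8 (rule 22): 101000000110
Gen 9 (rule 137): 000011110100
Gen 10 (rule 158): 000111100110

Answer: never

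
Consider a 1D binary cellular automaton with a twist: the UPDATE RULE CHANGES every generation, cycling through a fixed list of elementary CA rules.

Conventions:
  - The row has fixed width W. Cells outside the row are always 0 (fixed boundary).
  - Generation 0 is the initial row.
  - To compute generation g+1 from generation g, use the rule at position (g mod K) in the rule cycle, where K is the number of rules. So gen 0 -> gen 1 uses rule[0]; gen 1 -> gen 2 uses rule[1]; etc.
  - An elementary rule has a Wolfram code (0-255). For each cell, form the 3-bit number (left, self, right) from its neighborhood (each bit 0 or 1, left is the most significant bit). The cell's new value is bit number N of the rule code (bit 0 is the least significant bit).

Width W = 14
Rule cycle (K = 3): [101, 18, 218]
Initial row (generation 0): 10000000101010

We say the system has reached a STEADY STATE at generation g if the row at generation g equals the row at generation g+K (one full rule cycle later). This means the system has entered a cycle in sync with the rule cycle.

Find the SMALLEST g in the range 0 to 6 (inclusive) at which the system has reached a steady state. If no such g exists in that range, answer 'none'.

Answer: 2

Derivation:
Gen 0: 10000000101010
Gen 1 (rule 101): 10111110111110
Gen 2 (rule 18): 00000000000001
Gen 3 (rule 218): 00000000000010
Gen 4 (rule 101): 11111111111010
Gen 5 (rule 18): 00000000000001
Gen 6 (rule 218): 00000000000010
Gen 7 (rule 101): 11111111111010
Gen 8 (rule 18): 00000000000001
Gen 9 (rule 218): 00000000000010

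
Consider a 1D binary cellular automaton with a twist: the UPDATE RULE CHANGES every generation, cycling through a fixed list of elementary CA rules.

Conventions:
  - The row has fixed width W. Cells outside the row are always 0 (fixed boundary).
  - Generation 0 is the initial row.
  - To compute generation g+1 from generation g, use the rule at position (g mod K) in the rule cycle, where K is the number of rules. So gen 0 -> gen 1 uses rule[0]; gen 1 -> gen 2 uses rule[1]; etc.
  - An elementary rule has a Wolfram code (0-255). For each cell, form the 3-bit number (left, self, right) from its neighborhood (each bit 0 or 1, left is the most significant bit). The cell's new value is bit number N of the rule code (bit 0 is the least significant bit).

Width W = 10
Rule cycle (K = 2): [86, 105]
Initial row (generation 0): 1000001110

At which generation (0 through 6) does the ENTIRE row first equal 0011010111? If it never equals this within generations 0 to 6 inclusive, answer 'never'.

Gen 0: 1000001110
Gen 1 (rule 86): 1100010011
Gen 2 (rule 105): 1101000011
Gen 3 (rule 86): 0101100101
Gen 4 (rule 105): 0011100010
Gen 5 (rule 86): 0100110111
Gen 6 (rule 105): 0000111101

Answer: never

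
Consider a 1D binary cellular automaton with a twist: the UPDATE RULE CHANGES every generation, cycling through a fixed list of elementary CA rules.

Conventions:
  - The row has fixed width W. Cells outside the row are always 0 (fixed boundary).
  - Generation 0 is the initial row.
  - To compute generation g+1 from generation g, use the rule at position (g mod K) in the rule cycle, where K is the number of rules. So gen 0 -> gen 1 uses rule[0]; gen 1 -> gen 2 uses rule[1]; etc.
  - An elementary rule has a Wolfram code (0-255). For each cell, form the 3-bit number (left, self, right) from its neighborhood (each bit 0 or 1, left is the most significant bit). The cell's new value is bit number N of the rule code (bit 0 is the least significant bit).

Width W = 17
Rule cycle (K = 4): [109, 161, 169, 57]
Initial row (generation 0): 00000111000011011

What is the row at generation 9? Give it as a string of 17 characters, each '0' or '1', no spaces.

Gen 0: 00000111000011011
Gen 1 (rule 109): 11110101011011111
Gen 2 (rule 161): 01101010100101110
Gen 3 (rule 169): 01010101000011100
Gen 4 (rule 57): 00101010111010011
Gen 5 (rule 109): 10111111101110011
Gen 6 (rule 161): 01011111010100000
Gen 7 (rule 169): 00111110101001111
Gen 8 (rule 57): 10100001010101000
Gen 9 (rule 109): 11101101111111011

Answer: 11101101111111011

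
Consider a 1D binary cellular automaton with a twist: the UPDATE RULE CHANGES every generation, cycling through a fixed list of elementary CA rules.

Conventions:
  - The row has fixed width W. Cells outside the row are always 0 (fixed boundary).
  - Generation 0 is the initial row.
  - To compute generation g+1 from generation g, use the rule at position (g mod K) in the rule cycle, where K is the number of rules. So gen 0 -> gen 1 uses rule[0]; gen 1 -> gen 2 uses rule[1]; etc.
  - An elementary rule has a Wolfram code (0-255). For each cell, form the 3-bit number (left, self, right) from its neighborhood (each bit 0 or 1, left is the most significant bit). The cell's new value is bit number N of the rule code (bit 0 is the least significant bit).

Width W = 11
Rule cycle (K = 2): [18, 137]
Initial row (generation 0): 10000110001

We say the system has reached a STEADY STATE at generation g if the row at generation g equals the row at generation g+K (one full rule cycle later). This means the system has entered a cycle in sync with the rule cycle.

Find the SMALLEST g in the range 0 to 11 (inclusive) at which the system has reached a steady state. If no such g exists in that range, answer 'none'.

Gen 0: 10000110001
Gen 1 (rule 18): 01001001010
Gen 2 (rule 137): 00000000000
Gen 3 (rule 18): 00000000000
Gen 4 (rule 137): 11111111111
Gen 5 (rule 18): 00000000000
Gen 6 (rule 137): 11111111111
Gen 7 (rule 18): 00000000000
Gen 8 (rule 137): 11111111111
Gen 9 (rule 18): 00000000000
Gen 10 (rule 137): 11111111111
Gen 11 (rule 18): 00000000000
Gen 12 (rule 137): 11111111111
Gen 13 (rule 18): 00000000000

Answer: 3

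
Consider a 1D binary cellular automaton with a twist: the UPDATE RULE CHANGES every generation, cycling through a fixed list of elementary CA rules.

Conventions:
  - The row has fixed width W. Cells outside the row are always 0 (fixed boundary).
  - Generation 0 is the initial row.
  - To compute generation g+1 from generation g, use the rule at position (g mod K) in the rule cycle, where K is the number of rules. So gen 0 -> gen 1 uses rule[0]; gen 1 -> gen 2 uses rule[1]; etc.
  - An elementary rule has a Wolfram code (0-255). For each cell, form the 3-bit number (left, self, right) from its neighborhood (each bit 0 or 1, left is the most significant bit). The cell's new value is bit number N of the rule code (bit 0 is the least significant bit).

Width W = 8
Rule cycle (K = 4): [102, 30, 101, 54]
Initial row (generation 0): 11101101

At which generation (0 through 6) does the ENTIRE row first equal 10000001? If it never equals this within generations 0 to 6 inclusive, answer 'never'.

Gen 0: 11101101
Gen 1 (rule 102): 00110111
Gen 2 (rule 30): 01100100
Gen 3 (rule 101): 00100101
Gen 4 (rule 54): 01111111
Gen 5 (rule 102): 10000001
Gen 6 (rule 30): 11000011

Answer: 5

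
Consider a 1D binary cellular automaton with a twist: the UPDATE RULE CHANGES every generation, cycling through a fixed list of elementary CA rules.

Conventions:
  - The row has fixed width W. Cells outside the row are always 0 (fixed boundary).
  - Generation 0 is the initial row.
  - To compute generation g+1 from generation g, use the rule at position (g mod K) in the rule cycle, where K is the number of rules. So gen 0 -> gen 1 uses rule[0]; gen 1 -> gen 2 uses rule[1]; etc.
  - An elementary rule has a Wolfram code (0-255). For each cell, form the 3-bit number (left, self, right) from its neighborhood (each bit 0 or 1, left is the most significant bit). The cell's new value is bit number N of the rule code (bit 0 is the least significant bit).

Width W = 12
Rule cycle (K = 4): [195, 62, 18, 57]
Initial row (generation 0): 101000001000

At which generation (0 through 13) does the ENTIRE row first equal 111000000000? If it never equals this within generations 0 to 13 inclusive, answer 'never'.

Answer: 10

Derivation:
Gen 0: 101000001000
Gen 1 (rule 195): 000011110011
Gen 2 (rule 62): 000110001110
Gen 3 (rule 18): 001001010001
Gen 4 (rule 57): 100100101100
Gen 5 (rule 195): 001001000101
Gen 6 (rule 62): 011111101111
Gen 7 (rule 18): 100000000000
Gen 8 (rule 57): 011111111111
Gen 9 (rule 195): 101111111111
Gen 10 (rule 62): 111000000000
Gen 11 (rule 18): 000100000000
Gen 12 (rule 57): 110011111111
Gen 13 (rule 195): 010101111111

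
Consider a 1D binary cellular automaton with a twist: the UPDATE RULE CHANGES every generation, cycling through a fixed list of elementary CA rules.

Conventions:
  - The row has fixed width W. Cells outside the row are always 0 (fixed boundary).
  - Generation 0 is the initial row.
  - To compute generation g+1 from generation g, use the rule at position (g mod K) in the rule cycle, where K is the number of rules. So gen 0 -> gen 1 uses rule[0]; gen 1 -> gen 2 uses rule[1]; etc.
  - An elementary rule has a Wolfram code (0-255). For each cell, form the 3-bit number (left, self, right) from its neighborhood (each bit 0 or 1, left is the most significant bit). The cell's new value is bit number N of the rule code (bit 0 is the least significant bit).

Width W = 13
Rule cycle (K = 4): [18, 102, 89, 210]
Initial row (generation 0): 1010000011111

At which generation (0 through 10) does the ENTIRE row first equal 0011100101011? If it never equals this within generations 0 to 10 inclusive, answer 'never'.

Answer: never

Derivation:
Gen 0: 1010000011111
Gen 1 (rule 18): 0001000100000
Gen 2 (rule 102): 0011001100000
Gen 3 (rule 89): 1011101111111
Gen 4 (rule 210): 0001100111111
Gen 5 (rule 18): 0010011000000
Gen 6 (rule 102): 0110101000000
Gen 7 (rule 89): 0110000111111
Gen 8 (rule 210): 1011001011111
Gen 9 (rule 18): 0000110000000
Gen 10 (rule 102): 0001010000000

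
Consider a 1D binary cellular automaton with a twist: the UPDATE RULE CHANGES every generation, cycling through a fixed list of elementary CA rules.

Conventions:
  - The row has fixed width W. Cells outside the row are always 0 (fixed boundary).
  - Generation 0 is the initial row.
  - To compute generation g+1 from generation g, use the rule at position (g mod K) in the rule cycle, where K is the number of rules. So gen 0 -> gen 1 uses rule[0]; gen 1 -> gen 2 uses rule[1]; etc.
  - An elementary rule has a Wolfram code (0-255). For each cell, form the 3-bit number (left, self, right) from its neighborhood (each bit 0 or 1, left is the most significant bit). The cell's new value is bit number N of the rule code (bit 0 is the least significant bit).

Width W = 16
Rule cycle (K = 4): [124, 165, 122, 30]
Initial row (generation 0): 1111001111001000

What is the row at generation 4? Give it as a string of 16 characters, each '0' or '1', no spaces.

Gen 0: 1111001111001000
Gen 1 (rule 124): 1001101001101100
Gen 2 (rule 165): 1000011000010001
Gen 3 (rule 122): 0100111100101010
Gen 4 (rule 30): 1111100011101011

Answer: 1111100011101011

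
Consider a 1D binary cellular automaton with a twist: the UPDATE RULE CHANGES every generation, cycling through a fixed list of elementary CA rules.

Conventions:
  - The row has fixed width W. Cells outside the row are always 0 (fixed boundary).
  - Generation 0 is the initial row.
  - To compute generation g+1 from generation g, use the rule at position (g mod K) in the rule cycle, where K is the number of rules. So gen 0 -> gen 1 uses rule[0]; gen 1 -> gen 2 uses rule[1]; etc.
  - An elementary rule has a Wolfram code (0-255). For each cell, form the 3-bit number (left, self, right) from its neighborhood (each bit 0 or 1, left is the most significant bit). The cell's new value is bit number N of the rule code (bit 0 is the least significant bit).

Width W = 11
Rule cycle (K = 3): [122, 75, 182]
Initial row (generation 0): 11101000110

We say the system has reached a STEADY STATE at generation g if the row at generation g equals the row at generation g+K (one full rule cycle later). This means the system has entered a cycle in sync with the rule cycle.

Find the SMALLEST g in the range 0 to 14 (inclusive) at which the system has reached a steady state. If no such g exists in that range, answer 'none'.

Gen 0: 11101000110
Gen 1 (rule 122): 10110101111
Gen 2 (rule 75): 00110001001
Gen 3 (rule 182): 01001011111
Gen 4 (rule 122): 10110110001
Gen 5 (rule 75): 00110110110
Gen 6 (rule 182): 01001001001
Gen 7 (rule 122): 10110110110
Gen 8 (rule 75): 00110110110
Gen 9 (rule 182): 01001001001
Gen 10 (rule 122): 10110110110
Gen 11 (rule 75): 00110110110
Gen 12 (rule 182): 01001001001
Gen 13 (rule 122): 10110110110
Gen 14 (rule 75): 00110110110
Gen 15 (rule 182): 01001001001
Gen 16 (rule 122): 10110110110
Gen 17 (rule 75): 00110110110

Answer: 5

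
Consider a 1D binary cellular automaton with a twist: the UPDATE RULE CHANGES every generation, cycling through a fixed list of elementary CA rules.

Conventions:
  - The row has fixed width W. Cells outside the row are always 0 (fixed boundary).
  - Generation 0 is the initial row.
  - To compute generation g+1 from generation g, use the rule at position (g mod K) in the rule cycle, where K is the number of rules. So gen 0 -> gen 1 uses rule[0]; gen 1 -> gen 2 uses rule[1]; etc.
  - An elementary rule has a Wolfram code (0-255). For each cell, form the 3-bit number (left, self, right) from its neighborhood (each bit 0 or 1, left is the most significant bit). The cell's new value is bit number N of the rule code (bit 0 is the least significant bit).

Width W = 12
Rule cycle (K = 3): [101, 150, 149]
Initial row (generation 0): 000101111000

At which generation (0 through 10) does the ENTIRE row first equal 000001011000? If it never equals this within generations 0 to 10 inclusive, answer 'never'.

Gen 0: 000101111000
Gen 1 (rule 101): 110110001011
Gen 2 (rule 150): 000001011000
Gen 3 (rule 149): 111101000111
Gen 4 (rule 101): 000111010001
Gen 5 (rule 150): 001010011011
Gen 6 (rule 149): 101011000000
Gen 7 (rule 101): 111101011111
Gen 8 (rule 150): 011001001110
Gen 9 (rule 149): 000101100101
Gen 10 (rule 101): 110110100111

Answer: 2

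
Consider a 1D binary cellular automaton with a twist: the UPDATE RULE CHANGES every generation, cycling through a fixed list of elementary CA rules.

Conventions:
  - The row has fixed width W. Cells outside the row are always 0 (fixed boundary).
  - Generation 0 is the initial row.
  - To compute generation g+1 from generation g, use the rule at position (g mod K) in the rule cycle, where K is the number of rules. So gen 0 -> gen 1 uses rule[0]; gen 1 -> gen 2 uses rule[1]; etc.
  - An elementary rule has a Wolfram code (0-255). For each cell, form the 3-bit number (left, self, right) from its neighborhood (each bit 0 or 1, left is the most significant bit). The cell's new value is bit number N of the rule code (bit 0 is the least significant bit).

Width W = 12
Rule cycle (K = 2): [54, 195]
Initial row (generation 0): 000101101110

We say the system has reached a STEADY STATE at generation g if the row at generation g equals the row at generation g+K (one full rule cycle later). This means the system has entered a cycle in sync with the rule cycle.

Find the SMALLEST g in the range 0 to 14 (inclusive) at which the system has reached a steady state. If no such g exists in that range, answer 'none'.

Gen 0: 000101101110
Gen 1 (rule 54): 001110010001
Gen 2 (rule 195): 110110100110
Gen 3 (rule 54): 001001111001
Gen 4 (rule 195): 110010111010
Gen 5 (rule 54): 001111000111
Gen 6 (rule 195): 110111011011
Gen 7 (rule 54): 001000100100
Gen 8 (rule 195): 110011001001
Gen 9 (rule 54): 001100111111
Gen 10 (rule 195): 110101011111
Gen 11 (rule 54): 001111100000
Gen 12 (rule 195): 110111101111
Gen 13 (rule 54): 001000010000
Gen 14 (rule 195): 110011100111
Gen 15 (rule 54): 001100011000
Gen 16 (rule 195): 110101101011

Answer: none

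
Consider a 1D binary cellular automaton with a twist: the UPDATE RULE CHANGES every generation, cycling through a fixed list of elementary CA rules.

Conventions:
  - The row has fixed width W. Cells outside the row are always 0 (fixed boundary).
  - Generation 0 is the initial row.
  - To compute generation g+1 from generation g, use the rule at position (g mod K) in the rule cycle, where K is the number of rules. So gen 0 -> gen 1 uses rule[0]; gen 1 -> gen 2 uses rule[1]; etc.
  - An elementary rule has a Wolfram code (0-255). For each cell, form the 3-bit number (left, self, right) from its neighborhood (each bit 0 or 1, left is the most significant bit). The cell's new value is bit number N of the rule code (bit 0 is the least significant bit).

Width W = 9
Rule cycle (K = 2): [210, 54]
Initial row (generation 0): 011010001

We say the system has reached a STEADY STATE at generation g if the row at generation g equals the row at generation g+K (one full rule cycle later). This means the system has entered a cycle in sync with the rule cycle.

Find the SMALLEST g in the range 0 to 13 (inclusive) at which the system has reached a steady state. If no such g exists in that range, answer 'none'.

Answer: none

Derivation:
Gen 0: 011010001
Gen 1 (rule 210): 101001010
Gen 2 (rule 54): 111111111
Gen 3 (rule 210): 011111111
Gen 4 (rule 54): 100000000
Gen 5 (rule 210): 010000000
Gen 6 (rule 54): 111000000
Gen 7 (rule 210): 011100000
Gen 8 (rule 54): 100010000
Gen 9 (rule 210): 010101000
Gen 10 (rule 54): 111111100
Gen 11 (rule 210): 011111110
Gen 12 (rule 54): 100000001
Gen 13 (rule 210): 010000010
Gen 14 (rule 54): 111000111
Gen 15 (rule 210): 011101011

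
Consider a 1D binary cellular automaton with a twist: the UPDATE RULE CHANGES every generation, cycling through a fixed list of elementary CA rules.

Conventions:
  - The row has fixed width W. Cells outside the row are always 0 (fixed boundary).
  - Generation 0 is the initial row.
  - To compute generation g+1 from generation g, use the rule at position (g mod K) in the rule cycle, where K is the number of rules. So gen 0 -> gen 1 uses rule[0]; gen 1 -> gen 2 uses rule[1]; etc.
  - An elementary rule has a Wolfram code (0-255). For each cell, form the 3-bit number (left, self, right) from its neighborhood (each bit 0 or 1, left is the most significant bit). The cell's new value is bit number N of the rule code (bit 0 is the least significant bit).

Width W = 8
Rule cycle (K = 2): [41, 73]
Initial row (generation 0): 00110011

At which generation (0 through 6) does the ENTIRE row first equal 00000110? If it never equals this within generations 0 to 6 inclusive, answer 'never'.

Gen 0: 00110011
Gen 1 (rule 41): 10100010
Gen 2 (rule 73): 00001000
Gen 3 (rule 41): 11100011
Gen 4 (rule 73): 10101011
Gen 5 (rule 41): 01010110
Gen 6 (rule 73): 00000110

Answer: 6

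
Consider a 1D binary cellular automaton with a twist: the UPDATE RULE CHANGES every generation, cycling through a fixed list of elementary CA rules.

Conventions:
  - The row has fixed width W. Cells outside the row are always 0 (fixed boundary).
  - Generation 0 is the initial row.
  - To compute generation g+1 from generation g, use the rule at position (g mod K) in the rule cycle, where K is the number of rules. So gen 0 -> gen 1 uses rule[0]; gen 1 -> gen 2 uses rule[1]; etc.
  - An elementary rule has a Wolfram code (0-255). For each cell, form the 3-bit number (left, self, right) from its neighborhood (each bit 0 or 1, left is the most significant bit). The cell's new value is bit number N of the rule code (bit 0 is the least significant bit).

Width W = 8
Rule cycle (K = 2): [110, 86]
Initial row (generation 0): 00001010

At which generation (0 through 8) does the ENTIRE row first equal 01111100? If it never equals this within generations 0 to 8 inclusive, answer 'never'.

Answer: never

Derivation:
Gen 0: 00001010
Gen 1 (rule 110): 00011110
Gen 2 (rule 86): 00100011
Gen 3 (rule 110): 01100111
Gen 4 (rule 86): 10111001
Gen 5 (rule 110): 11101011
Gen 6 (rule 86): 00101001
Gen 7 (rule 110): 01111011
Gen 8 (rule 86): 10001001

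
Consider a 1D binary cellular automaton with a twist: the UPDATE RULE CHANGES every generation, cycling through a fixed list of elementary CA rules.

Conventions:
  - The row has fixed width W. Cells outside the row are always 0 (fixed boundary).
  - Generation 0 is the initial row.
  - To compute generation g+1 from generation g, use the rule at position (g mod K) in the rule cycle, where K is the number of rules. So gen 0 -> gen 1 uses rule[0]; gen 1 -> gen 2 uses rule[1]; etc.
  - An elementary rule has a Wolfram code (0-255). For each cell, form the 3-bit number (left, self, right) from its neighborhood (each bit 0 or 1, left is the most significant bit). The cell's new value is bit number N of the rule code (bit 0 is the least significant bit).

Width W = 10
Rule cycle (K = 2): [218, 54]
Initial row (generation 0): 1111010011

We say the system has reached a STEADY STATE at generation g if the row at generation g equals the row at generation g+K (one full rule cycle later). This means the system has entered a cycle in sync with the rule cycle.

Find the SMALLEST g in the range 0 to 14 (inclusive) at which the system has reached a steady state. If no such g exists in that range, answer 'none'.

Answer: 8

Derivation:
Gen 0: 1111010011
Gen 1 (rule 218): 1111001111
Gen 2 (rule 54): 0000110000
Gen 3 (rule 218): 0001111000
Gen 4 (rule 54): 0010000100
Gen 5 (rule 218): 0101001010
Gen 6 (rule 54): 1111111111
Gen 7 (rule 218): 1111111111
Gen 8 (rule 54): 0000000000
Gen 9 (rule 218): 0000000000
Gen 10 (rule 54): 0000000000
Gen 11 (rule 218): 0000000000
Gen 12 (rule 54): 0000000000
Gen 13 (rule 218): 0000000000
Gen 14 (rule 54): 0000000000
Gen 15 (rule 218): 0000000000
Gen 16 (rule 54): 0000000000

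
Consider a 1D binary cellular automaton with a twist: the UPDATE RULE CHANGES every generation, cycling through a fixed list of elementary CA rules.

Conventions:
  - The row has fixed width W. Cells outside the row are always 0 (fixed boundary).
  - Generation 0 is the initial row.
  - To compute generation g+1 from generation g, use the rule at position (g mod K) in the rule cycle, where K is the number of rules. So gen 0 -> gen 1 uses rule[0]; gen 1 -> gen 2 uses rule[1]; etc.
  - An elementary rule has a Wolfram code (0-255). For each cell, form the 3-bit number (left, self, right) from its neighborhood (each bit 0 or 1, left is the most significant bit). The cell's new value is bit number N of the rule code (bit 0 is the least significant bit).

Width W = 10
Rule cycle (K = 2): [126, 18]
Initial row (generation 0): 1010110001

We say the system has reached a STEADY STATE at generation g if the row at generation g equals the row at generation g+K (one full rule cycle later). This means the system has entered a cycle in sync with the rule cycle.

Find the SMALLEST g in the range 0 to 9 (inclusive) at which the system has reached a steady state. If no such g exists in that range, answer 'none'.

Answer: 2

Derivation:
Gen 0: 1010110001
Gen 1 (rule 126): 1111111011
Gen 2 (rule 18): 0000000000
Gen 3 (rule 126): 0000000000
Gen 4 (rule 18): 0000000000
Gen 5 (rule 126): 0000000000
Gen 6 (rule 18): 0000000000
Gen 7 (rule 126): 0000000000
Gen 8 (rule 18): 0000000000
Gen 9 (rule 126): 0000000000
Gen 10 (rule 18): 0000000000
Gen 11 (rule 126): 0000000000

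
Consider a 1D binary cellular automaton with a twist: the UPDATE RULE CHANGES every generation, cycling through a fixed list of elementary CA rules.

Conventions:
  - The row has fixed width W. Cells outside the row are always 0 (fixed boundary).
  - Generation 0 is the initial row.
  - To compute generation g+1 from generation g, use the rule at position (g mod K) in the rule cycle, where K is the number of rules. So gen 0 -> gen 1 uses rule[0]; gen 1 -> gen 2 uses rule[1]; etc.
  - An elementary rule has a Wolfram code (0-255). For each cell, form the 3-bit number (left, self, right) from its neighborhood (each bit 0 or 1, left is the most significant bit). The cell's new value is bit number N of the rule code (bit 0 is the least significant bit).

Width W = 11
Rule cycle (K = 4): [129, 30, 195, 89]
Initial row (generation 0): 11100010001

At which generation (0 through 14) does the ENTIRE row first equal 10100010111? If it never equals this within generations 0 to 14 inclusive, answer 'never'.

Answer: never

Derivation:
Gen 0: 11100010001
Gen 1 (rule 129): 01001000100
Gen 2 (rule 30): 11111101110
Gen 3 (rule 195): 01111100110
Gen 4 (rule 89): 01000110111
Gen 5 (rule 129): 00010000010
Gen 6 (rule 30): 00111000111
Gen 7 (rule 195): 11011011011
Gen 8 (rule 89): 11011011011
Gen 9 (rule 129): 00000000000
Gen 10 (rule 30): 00000000000
Gen 11 (rule 195): 11111111111
Gen 12 (rule 89): 10000000001
Gen 13 (rule 129): 00111111100
Gen 14 (rule 30): 01100000010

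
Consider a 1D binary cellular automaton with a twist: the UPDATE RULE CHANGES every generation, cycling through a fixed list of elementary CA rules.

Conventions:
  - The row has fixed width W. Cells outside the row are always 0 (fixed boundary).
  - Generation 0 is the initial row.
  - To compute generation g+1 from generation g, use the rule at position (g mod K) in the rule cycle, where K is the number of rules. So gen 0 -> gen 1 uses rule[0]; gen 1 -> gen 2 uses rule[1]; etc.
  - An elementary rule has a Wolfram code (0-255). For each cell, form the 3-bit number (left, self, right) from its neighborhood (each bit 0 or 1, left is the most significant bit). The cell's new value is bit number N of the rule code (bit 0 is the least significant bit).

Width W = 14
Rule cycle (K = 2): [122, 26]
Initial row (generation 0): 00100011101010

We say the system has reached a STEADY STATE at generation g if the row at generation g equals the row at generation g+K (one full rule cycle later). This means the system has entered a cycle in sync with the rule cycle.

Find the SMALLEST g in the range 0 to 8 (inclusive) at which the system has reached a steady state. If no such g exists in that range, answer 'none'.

Gen 0: 00100011101010
Gen 1 (rule 122): 01010110110101
Gen 2 (rule 26): 10000100100000
Gen 3 (rule 122): 01001011010000
Gen 4 (rule 26): 10110010001000
Gen 5 (rule 122): 01111101010100
Gen 6 (rule 26): 11000000000010
Gen 7 (rule 122): 11100000000101
Gen 8 (rule 26): 10010000001000
Gen 9 (rule 122): 01101000010100
Gen 10 (rule 26): 11000100100010

Answer: none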